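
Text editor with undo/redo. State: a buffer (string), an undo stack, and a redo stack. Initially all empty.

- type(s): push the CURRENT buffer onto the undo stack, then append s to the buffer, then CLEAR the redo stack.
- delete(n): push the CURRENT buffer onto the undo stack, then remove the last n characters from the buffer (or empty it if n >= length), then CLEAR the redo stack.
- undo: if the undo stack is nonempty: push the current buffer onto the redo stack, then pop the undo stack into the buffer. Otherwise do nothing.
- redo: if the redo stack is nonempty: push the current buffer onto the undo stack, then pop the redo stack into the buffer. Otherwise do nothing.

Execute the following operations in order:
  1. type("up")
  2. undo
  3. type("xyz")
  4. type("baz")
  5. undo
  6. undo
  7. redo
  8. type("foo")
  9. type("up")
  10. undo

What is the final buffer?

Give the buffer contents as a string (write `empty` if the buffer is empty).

After op 1 (type): buf='up' undo_depth=1 redo_depth=0
After op 2 (undo): buf='(empty)' undo_depth=0 redo_depth=1
After op 3 (type): buf='xyz' undo_depth=1 redo_depth=0
After op 4 (type): buf='xyzbaz' undo_depth=2 redo_depth=0
After op 5 (undo): buf='xyz' undo_depth=1 redo_depth=1
After op 6 (undo): buf='(empty)' undo_depth=0 redo_depth=2
After op 7 (redo): buf='xyz' undo_depth=1 redo_depth=1
After op 8 (type): buf='xyzfoo' undo_depth=2 redo_depth=0
After op 9 (type): buf='xyzfooup' undo_depth=3 redo_depth=0
After op 10 (undo): buf='xyzfoo' undo_depth=2 redo_depth=1

Answer: xyzfoo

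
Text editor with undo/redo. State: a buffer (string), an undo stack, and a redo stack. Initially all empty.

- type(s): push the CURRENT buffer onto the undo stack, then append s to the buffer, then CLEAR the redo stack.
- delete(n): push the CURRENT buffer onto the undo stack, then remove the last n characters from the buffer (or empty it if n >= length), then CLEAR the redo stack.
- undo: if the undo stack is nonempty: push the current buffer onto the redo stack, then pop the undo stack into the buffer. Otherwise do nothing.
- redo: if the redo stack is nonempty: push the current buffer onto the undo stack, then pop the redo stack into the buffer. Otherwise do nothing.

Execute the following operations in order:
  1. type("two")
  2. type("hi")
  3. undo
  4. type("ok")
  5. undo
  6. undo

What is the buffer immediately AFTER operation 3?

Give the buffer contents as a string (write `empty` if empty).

After op 1 (type): buf='two' undo_depth=1 redo_depth=0
After op 2 (type): buf='twohi' undo_depth=2 redo_depth=0
After op 3 (undo): buf='two' undo_depth=1 redo_depth=1

Answer: two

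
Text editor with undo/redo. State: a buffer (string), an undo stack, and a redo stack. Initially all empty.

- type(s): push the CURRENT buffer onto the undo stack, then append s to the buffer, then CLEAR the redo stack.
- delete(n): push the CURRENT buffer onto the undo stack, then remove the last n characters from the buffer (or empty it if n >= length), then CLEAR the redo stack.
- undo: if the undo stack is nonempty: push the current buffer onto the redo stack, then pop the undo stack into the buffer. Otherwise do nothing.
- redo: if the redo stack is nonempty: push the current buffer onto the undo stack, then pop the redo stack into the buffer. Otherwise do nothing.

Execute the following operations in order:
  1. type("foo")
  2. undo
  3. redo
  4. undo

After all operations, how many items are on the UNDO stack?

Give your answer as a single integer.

Answer: 0

Derivation:
After op 1 (type): buf='foo' undo_depth=1 redo_depth=0
After op 2 (undo): buf='(empty)' undo_depth=0 redo_depth=1
After op 3 (redo): buf='foo' undo_depth=1 redo_depth=0
After op 4 (undo): buf='(empty)' undo_depth=0 redo_depth=1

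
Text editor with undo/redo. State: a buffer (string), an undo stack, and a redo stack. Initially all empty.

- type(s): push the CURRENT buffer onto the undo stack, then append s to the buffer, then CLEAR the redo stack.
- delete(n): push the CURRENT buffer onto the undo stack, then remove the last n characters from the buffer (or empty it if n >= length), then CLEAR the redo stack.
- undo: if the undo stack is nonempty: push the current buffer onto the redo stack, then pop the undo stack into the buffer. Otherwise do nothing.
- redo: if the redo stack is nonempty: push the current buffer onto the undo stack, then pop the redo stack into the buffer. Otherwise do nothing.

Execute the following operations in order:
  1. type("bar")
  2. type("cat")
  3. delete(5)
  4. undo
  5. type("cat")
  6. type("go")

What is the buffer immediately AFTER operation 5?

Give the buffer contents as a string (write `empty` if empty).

Answer: barcatcat

Derivation:
After op 1 (type): buf='bar' undo_depth=1 redo_depth=0
After op 2 (type): buf='barcat' undo_depth=2 redo_depth=0
After op 3 (delete): buf='b' undo_depth=3 redo_depth=0
After op 4 (undo): buf='barcat' undo_depth=2 redo_depth=1
After op 5 (type): buf='barcatcat' undo_depth=3 redo_depth=0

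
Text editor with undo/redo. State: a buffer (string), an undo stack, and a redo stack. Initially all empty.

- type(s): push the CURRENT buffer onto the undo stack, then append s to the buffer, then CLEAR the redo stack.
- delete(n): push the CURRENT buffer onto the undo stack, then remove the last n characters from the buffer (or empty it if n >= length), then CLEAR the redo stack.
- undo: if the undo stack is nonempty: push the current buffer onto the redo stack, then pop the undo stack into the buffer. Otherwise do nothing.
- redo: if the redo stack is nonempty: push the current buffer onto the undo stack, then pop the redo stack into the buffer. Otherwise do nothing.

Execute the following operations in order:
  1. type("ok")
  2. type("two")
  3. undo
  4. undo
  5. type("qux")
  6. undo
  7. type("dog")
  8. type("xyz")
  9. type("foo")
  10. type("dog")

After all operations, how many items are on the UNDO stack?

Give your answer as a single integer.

Answer: 4

Derivation:
After op 1 (type): buf='ok' undo_depth=1 redo_depth=0
After op 2 (type): buf='oktwo' undo_depth=2 redo_depth=0
After op 3 (undo): buf='ok' undo_depth=1 redo_depth=1
After op 4 (undo): buf='(empty)' undo_depth=0 redo_depth=2
After op 5 (type): buf='qux' undo_depth=1 redo_depth=0
After op 6 (undo): buf='(empty)' undo_depth=0 redo_depth=1
After op 7 (type): buf='dog' undo_depth=1 redo_depth=0
After op 8 (type): buf='dogxyz' undo_depth=2 redo_depth=0
After op 9 (type): buf='dogxyzfoo' undo_depth=3 redo_depth=0
After op 10 (type): buf='dogxyzfoodog' undo_depth=4 redo_depth=0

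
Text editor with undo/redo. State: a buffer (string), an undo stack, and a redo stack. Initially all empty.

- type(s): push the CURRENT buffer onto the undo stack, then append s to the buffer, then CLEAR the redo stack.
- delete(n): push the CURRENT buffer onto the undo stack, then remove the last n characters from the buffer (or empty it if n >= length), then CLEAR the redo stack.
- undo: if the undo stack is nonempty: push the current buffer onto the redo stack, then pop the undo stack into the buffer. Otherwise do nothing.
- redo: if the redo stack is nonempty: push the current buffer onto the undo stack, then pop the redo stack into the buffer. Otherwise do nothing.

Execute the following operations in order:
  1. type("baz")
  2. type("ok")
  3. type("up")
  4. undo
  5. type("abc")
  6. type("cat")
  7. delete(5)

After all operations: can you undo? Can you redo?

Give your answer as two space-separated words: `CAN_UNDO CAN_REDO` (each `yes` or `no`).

After op 1 (type): buf='baz' undo_depth=1 redo_depth=0
After op 2 (type): buf='bazok' undo_depth=2 redo_depth=0
After op 3 (type): buf='bazokup' undo_depth=3 redo_depth=0
After op 4 (undo): buf='bazok' undo_depth=2 redo_depth=1
After op 5 (type): buf='bazokabc' undo_depth=3 redo_depth=0
After op 6 (type): buf='bazokabccat' undo_depth=4 redo_depth=0
After op 7 (delete): buf='bazoka' undo_depth=5 redo_depth=0

Answer: yes no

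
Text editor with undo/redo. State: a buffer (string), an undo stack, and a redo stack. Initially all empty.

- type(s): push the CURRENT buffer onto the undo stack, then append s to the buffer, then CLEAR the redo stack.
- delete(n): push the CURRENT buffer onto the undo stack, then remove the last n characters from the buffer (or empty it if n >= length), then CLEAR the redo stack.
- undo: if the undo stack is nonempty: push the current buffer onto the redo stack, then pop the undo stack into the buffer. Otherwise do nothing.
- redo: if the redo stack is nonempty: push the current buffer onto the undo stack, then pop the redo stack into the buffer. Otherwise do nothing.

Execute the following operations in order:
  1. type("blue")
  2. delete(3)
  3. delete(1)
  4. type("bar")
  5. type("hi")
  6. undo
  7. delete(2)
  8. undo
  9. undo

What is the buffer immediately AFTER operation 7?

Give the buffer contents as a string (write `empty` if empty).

After op 1 (type): buf='blue' undo_depth=1 redo_depth=0
After op 2 (delete): buf='b' undo_depth=2 redo_depth=0
After op 3 (delete): buf='(empty)' undo_depth=3 redo_depth=0
After op 4 (type): buf='bar' undo_depth=4 redo_depth=0
After op 5 (type): buf='barhi' undo_depth=5 redo_depth=0
After op 6 (undo): buf='bar' undo_depth=4 redo_depth=1
After op 7 (delete): buf='b' undo_depth=5 redo_depth=0

Answer: b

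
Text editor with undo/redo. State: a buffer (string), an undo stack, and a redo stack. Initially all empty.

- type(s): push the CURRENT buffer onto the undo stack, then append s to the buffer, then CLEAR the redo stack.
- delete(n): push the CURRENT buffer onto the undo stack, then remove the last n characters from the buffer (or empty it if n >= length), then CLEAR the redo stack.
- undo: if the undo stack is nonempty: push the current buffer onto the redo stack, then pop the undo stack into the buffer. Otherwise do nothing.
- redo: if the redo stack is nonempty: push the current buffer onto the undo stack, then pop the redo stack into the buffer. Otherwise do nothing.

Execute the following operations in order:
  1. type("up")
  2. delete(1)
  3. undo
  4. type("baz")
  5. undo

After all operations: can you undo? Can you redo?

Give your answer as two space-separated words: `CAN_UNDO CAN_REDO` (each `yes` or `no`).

After op 1 (type): buf='up' undo_depth=1 redo_depth=0
After op 2 (delete): buf='u' undo_depth=2 redo_depth=0
After op 3 (undo): buf='up' undo_depth=1 redo_depth=1
After op 4 (type): buf='upbaz' undo_depth=2 redo_depth=0
After op 5 (undo): buf='up' undo_depth=1 redo_depth=1

Answer: yes yes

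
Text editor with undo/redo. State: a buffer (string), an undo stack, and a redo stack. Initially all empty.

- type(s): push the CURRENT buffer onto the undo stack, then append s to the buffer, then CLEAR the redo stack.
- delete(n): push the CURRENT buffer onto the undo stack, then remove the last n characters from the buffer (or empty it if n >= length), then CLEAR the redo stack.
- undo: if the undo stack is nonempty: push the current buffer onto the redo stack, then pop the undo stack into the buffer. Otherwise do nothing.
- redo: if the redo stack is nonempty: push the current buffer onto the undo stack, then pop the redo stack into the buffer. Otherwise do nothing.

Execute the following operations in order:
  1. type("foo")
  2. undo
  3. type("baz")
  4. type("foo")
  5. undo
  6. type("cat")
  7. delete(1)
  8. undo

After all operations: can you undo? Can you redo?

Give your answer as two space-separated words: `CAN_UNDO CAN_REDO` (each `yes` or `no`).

Answer: yes yes

Derivation:
After op 1 (type): buf='foo' undo_depth=1 redo_depth=0
After op 2 (undo): buf='(empty)' undo_depth=0 redo_depth=1
After op 3 (type): buf='baz' undo_depth=1 redo_depth=0
After op 4 (type): buf='bazfoo' undo_depth=2 redo_depth=0
After op 5 (undo): buf='baz' undo_depth=1 redo_depth=1
After op 6 (type): buf='bazcat' undo_depth=2 redo_depth=0
After op 7 (delete): buf='bazca' undo_depth=3 redo_depth=0
After op 8 (undo): buf='bazcat' undo_depth=2 redo_depth=1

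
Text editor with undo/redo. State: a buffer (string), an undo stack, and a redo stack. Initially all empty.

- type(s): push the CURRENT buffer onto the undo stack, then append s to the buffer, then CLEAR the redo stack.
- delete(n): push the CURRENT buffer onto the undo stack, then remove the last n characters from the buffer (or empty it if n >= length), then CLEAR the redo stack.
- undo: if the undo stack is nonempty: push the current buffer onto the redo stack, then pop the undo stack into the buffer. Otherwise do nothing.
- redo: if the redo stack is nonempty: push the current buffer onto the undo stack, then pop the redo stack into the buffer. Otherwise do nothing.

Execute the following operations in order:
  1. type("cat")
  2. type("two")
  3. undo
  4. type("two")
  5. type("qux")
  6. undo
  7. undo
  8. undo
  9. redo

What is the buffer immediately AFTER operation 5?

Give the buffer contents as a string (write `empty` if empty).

Answer: cattwoqux

Derivation:
After op 1 (type): buf='cat' undo_depth=1 redo_depth=0
After op 2 (type): buf='cattwo' undo_depth=2 redo_depth=0
After op 3 (undo): buf='cat' undo_depth=1 redo_depth=1
After op 4 (type): buf='cattwo' undo_depth=2 redo_depth=0
After op 5 (type): buf='cattwoqux' undo_depth=3 redo_depth=0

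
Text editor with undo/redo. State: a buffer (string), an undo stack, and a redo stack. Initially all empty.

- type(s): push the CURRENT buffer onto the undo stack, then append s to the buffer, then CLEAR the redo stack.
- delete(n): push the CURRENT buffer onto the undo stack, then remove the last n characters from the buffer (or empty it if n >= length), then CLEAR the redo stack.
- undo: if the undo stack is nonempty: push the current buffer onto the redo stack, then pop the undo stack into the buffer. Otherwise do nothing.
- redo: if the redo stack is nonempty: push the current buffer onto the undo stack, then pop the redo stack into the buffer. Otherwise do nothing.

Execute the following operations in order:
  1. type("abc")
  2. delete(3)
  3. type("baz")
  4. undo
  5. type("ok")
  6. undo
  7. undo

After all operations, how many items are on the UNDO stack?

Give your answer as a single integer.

Answer: 1

Derivation:
After op 1 (type): buf='abc' undo_depth=1 redo_depth=0
After op 2 (delete): buf='(empty)' undo_depth=2 redo_depth=0
After op 3 (type): buf='baz' undo_depth=3 redo_depth=0
After op 4 (undo): buf='(empty)' undo_depth=2 redo_depth=1
After op 5 (type): buf='ok' undo_depth=3 redo_depth=0
After op 6 (undo): buf='(empty)' undo_depth=2 redo_depth=1
After op 7 (undo): buf='abc' undo_depth=1 redo_depth=2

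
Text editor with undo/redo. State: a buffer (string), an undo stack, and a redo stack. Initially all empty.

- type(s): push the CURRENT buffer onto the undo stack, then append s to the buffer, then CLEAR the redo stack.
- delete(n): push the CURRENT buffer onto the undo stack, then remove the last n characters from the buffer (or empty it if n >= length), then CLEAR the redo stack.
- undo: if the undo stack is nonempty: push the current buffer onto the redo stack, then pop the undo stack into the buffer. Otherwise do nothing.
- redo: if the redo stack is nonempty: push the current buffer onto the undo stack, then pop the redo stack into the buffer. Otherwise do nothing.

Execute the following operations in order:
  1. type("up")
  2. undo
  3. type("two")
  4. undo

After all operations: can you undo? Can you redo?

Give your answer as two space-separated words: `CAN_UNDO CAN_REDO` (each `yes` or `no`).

After op 1 (type): buf='up' undo_depth=1 redo_depth=0
After op 2 (undo): buf='(empty)' undo_depth=0 redo_depth=1
After op 3 (type): buf='two' undo_depth=1 redo_depth=0
After op 4 (undo): buf='(empty)' undo_depth=0 redo_depth=1

Answer: no yes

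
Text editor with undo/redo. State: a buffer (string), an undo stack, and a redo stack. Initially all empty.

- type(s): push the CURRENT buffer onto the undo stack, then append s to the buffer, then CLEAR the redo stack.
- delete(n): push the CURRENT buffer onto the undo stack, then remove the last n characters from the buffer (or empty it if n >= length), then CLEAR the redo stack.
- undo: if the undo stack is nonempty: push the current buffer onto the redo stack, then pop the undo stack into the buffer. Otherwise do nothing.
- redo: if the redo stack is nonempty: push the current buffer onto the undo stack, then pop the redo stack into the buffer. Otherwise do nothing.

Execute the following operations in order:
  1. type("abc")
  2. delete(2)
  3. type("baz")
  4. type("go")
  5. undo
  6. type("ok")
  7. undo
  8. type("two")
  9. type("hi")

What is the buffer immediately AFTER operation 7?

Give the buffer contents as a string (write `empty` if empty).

Answer: abaz

Derivation:
After op 1 (type): buf='abc' undo_depth=1 redo_depth=0
After op 2 (delete): buf='a' undo_depth=2 redo_depth=0
After op 3 (type): buf='abaz' undo_depth=3 redo_depth=0
After op 4 (type): buf='abazgo' undo_depth=4 redo_depth=0
After op 5 (undo): buf='abaz' undo_depth=3 redo_depth=1
After op 6 (type): buf='abazok' undo_depth=4 redo_depth=0
After op 7 (undo): buf='abaz' undo_depth=3 redo_depth=1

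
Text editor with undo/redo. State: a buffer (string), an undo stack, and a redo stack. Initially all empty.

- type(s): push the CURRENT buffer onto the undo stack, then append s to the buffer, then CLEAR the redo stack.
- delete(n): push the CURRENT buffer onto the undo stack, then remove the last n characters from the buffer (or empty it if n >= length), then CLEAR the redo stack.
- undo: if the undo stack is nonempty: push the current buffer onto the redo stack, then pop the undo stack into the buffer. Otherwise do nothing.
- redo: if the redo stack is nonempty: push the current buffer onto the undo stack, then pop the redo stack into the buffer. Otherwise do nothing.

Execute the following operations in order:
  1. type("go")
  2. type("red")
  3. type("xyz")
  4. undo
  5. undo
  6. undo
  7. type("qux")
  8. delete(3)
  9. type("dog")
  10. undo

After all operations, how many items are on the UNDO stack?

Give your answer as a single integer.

After op 1 (type): buf='go' undo_depth=1 redo_depth=0
After op 2 (type): buf='gored' undo_depth=2 redo_depth=0
After op 3 (type): buf='goredxyz' undo_depth=3 redo_depth=0
After op 4 (undo): buf='gored' undo_depth=2 redo_depth=1
After op 5 (undo): buf='go' undo_depth=1 redo_depth=2
After op 6 (undo): buf='(empty)' undo_depth=0 redo_depth=3
After op 7 (type): buf='qux' undo_depth=1 redo_depth=0
After op 8 (delete): buf='(empty)' undo_depth=2 redo_depth=0
After op 9 (type): buf='dog' undo_depth=3 redo_depth=0
After op 10 (undo): buf='(empty)' undo_depth=2 redo_depth=1

Answer: 2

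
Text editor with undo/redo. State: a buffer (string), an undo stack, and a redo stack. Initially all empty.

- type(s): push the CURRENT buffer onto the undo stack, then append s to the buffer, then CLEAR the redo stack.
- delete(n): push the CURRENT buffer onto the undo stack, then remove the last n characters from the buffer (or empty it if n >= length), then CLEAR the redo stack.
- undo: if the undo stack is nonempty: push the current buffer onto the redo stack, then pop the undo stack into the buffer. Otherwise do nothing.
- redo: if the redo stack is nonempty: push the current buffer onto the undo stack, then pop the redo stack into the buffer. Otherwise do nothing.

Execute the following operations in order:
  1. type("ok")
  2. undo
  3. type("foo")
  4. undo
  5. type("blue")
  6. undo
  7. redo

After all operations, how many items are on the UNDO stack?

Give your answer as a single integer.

After op 1 (type): buf='ok' undo_depth=1 redo_depth=0
After op 2 (undo): buf='(empty)' undo_depth=0 redo_depth=1
After op 3 (type): buf='foo' undo_depth=1 redo_depth=0
After op 4 (undo): buf='(empty)' undo_depth=0 redo_depth=1
After op 5 (type): buf='blue' undo_depth=1 redo_depth=0
After op 6 (undo): buf='(empty)' undo_depth=0 redo_depth=1
After op 7 (redo): buf='blue' undo_depth=1 redo_depth=0

Answer: 1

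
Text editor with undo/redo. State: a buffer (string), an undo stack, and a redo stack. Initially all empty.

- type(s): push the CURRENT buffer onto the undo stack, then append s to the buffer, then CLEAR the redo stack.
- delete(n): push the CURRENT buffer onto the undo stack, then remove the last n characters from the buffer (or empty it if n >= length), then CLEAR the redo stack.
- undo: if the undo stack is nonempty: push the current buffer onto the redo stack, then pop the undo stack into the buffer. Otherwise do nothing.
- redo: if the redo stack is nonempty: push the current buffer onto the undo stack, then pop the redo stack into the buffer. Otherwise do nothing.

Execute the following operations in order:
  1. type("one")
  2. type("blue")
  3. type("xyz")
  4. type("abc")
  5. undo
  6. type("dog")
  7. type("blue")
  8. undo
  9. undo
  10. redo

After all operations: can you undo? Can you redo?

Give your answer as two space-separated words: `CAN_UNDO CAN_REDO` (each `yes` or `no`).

After op 1 (type): buf='one' undo_depth=1 redo_depth=0
After op 2 (type): buf='oneblue' undo_depth=2 redo_depth=0
After op 3 (type): buf='onebluexyz' undo_depth=3 redo_depth=0
After op 4 (type): buf='onebluexyzabc' undo_depth=4 redo_depth=0
After op 5 (undo): buf='onebluexyz' undo_depth=3 redo_depth=1
After op 6 (type): buf='onebluexyzdog' undo_depth=4 redo_depth=0
After op 7 (type): buf='onebluexyzdogblue' undo_depth=5 redo_depth=0
After op 8 (undo): buf='onebluexyzdog' undo_depth=4 redo_depth=1
After op 9 (undo): buf='onebluexyz' undo_depth=3 redo_depth=2
After op 10 (redo): buf='onebluexyzdog' undo_depth=4 redo_depth=1

Answer: yes yes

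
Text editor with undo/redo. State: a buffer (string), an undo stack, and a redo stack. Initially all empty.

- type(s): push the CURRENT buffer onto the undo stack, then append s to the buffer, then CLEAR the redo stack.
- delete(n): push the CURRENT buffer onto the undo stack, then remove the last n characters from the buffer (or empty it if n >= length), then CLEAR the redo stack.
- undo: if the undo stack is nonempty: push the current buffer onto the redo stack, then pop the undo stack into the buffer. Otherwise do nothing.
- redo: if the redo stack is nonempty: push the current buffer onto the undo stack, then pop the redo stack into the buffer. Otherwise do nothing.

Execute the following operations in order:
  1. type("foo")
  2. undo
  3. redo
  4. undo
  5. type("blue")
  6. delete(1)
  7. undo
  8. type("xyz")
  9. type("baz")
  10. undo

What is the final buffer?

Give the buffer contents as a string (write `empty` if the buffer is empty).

Answer: bluexyz

Derivation:
After op 1 (type): buf='foo' undo_depth=1 redo_depth=0
After op 2 (undo): buf='(empty)' undo_depth=0 redo_depth=1
After op 3 (redo): buf='foo' undo_depth=1 redo_depth=0
After op 4 (undo): buf='(empty)' undo_depth=0 redo_depth=1
After op 5 (type): buf='blue' undo_depth=1 redo_depth=0
After op 6 (delete): buf='blu' undo_depth=2 redo_depth=0
After op 7 (undo): buf='blue' undo_depth=1 redo_depth=1
After op 8 (type): buf='bluexyz' undo_depth=2 redo_depth=0
After op 9 (type): buf='bluexyzbaz' undo_depth=3 redo_depth=0
After op 10 (undo): buf='bluexyz' undo_depth=2 redo_depth=1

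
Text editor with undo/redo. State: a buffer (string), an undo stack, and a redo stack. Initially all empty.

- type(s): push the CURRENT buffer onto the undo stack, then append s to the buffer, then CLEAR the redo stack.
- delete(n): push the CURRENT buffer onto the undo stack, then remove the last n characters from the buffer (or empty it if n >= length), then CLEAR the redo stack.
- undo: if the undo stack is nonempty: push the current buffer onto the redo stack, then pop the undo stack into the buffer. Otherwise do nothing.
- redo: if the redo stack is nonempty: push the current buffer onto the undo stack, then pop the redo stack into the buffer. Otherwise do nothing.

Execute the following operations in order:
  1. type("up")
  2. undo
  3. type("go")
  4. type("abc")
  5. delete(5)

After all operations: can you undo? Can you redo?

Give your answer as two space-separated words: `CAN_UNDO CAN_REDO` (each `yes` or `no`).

Answer: yes no

Derivation:
After op 1 (type): buf='up' undo_depth=1 redo_depth=0
After op 2 (undo): buf='(empty)' undo_depth=0 redo_depth=1
After op 3 (type): buf='go' undo_depth=1 redo_depth=0
After op 4 (type): buf='goabc' undo_depth=2 redo_depth=0
After op 5 (delete): buf='(empty)' undo_depth=3 redo_depth=0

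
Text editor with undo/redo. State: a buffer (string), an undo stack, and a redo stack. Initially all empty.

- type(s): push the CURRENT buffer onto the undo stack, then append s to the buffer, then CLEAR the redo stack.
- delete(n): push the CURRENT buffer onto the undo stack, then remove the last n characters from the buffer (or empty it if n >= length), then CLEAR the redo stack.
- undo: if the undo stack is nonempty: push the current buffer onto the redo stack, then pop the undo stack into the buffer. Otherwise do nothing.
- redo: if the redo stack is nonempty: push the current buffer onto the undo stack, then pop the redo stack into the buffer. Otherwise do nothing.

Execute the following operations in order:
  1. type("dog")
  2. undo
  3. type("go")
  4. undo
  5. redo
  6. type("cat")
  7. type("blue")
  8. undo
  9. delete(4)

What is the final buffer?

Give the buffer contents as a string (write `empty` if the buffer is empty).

After op 1 (type): buf='dog' undo_depth=1 redo_depth=0
After op 2 (undo): buf='(empty)' undo_depth=0 redo_depth=1
After op 3 (type): buf='go' undo_depth=1 redo_depth=0
After op 4 (undo): buf='(empty)' undo_depth=0 redo_depth=1
After op 5 (redo): buf='go' undo_depth=1 redo_depth=0
After op 6 (type): buf='gocat' undo_depth=2 redo_depth=0
After op 7 (type): buf='gocatblue' undo_depth=3 redo_depth=0
After op 8 (undo): buf='gocat' undo_depth=2 redo_depth=1
After op 9 (delete): buf='g' undo_depth=3 redo_depth=0

Answer: g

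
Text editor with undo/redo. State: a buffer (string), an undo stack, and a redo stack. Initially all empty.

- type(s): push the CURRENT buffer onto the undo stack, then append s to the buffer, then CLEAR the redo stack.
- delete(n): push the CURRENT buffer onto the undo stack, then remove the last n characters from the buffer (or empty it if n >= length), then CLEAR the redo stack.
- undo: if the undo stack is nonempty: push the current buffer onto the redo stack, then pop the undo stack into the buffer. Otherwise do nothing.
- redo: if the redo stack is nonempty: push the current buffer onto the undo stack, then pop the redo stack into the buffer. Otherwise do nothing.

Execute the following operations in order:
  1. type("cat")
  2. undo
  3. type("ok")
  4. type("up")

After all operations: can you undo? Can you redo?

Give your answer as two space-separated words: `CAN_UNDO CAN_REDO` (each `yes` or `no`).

After op 1 (type): buf='cat' undo_depth=1 redo_depth=0
After op 2 (undo): buf='(empty)' undo_depth=0 redo_depth=1
After op 3 (type): buf='ok' undo_depth=1 redo_depth=0
After op 4 (type): buf='okup' undo_depth=2 redo_depth=0

Answer: yes no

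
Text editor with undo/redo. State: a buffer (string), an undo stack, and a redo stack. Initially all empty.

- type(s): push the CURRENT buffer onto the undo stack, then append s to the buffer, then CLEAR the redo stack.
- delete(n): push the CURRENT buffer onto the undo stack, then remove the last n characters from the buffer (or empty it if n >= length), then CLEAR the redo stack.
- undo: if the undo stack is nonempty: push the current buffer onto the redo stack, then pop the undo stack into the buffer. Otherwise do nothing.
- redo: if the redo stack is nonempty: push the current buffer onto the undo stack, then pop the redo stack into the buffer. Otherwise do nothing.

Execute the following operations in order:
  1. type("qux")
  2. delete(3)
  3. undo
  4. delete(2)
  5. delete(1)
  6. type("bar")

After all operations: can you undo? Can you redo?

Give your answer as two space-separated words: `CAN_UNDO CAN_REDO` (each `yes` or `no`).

Answer: yes no

Derivation:
After op 1 (type): buf='qux' undo_depth=1 redo_depth=0
After op 2 (delete): buf='(empty)' undo_depth=2 redo_depth=0
After op 3 (undo): buf='qux' undo_depth=1 redo_depth=1
After op 4 (delete): buf='q' undo_depth=2 redo_depth=0
After op 5 (delete): buf='(empty)' undo_depth=3 redo_depth=0
After op 6 (type): buf='bar' undo_depth=4 redo_depth=0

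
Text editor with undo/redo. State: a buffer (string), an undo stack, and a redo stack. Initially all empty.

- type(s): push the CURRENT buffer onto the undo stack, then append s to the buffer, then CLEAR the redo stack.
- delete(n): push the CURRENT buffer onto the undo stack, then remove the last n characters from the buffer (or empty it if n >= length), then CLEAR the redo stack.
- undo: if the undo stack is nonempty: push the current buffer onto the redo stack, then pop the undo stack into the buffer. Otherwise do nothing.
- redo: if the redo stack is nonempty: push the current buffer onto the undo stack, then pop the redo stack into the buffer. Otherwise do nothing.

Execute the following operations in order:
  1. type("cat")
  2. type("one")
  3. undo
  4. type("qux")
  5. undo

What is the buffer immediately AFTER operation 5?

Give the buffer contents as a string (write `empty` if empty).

After op 1 (type): buf='cat' undo_depth=1 redo_depth=0
After op 2 (type): buf='catone' undo_depth=2 redo_depth=0
After op 3 (undo): buf='cat' undo_depth=1 redo_depth=1
After op 4 (type): buf='catqux' undo_depth=2 redo_depth=0
After op 5 (undo): buf='cat' undo_depth=1 redo_depth=1

Answer: cat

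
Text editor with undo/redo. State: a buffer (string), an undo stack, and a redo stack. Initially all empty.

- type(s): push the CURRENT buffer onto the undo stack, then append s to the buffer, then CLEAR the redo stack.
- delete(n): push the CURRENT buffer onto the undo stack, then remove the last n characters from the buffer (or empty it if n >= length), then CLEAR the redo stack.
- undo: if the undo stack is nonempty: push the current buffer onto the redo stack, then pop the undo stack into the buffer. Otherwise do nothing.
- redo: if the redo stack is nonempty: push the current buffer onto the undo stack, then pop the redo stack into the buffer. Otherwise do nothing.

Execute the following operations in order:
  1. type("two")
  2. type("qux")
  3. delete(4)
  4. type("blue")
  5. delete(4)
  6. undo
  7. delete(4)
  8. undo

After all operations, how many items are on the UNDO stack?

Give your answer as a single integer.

Answer: 4

Derivation:
After op 1 (type): buf='two' undo_depth=1 redo_depth=0
After op 2 (type): buf='twoqux' undo_depth=2 redo_depth=0
After op 3 (delete): buf='tw' undo_depth=3 redo_depth=0
After op 4 (type): buf='twblue' undo_depth=4 redo_depth=0
After op 5 (delete): buf='tw' undo_depth=5 redo_depth=0
After op 6 (undo): buf='twblue' undo_depth=4 redo_depth=1
After op 7 (delete): buf='tw' undo_depth=5 redo_depth=0
After op 8 (undo): buf='twblue' undo_depth=4 redo_depth=1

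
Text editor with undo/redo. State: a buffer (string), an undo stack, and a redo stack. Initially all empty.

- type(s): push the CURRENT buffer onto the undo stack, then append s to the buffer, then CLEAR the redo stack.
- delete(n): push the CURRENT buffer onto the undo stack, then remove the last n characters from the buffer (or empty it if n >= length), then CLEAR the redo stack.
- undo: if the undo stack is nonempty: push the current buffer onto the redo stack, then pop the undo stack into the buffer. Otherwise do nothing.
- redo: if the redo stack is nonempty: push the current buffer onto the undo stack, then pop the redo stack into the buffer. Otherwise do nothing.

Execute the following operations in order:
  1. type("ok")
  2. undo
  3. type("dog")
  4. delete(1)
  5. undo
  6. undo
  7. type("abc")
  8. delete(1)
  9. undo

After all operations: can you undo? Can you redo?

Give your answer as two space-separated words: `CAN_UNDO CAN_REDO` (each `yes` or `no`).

Answer: yes yes

Derivation:
After op 1 (type): buf='ok' undo_depth=1 redo_depth=0
After op 2 (undo): buf='(empty)' undo_depth=0 redo_depth=1
After op 3 (type): buf='dog' undo_depth=1 redo_depth=0
After op 4 (delete): buf='do' undo_depth=2 redo_depth=0
After op 5 (undo): buf='dog' undo_depth=1 redo_depth=1
After op 6 (undo): buf='(empty)' undo_depth=0 redo_depth=2
After op 7 (type): buf='abc' undo_depth=1 redo_depth=0
After op 8 (delete): buf='ab' undo_depth=2 redo_depth=0
After op 9 (undo): buf='abc' undo_depth=1 redo_depth=1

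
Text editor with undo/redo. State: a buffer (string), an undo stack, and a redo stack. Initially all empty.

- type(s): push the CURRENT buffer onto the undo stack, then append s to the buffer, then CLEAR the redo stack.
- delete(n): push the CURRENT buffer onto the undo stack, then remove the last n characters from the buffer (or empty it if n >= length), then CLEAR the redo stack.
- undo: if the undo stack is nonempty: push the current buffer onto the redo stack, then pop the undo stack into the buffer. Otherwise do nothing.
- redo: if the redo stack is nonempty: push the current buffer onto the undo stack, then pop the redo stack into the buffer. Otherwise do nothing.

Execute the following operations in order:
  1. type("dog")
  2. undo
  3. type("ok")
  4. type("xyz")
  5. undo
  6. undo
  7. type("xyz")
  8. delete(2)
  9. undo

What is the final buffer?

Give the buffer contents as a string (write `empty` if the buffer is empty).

After op 1 (type): buf='dog' undo_depth=1 redo_depth=0
After op 2 (undo): buf='(empty)' undo_depth=0 redo_depth=1
After op 3 (type): buf='ok' undo_depth=1 redo_depth=0
After op 4 (type): buf='okxyz' undo_depth=2 redo_depth=0
After op 5 (undo): buf='ok' undo_depth=1 redo_depth=1
After op 6 (undo): buf='(empty)' undo_depth=0 redo_depth=2
After op 7 (type): buf='xyz' undo_depth=1 redo_depth=0
After op 8 (delete): buf='x' undo_depth=2 redo_depth=0
After op 9 (undo): buf='xyz' undo_depth=1 redo_depth=1

Answer: xyz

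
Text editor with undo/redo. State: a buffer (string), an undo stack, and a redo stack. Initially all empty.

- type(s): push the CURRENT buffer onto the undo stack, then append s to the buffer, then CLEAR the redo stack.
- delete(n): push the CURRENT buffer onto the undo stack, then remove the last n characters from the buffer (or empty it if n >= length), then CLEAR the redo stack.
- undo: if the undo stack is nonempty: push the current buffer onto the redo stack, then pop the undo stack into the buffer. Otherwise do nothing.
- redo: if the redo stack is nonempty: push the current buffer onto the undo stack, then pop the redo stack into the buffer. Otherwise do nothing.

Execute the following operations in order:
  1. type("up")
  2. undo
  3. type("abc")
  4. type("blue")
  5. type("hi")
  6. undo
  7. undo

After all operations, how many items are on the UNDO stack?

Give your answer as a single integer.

Answer: 1

Derivation:
After op 1 (type): buf='up' undo_depth=1 redo_depth=0
After op 2 (undo): buf='(empty)' undo_depth=0 redo_depth=1
After op 3 (type): buf='abc' undo_depth=1 redo_depth=0
After op 4 (type): buf='abcblue' undo_depth=2 redo_depth=0
After op 5 (type): buf='abcbluehi' undo_depth=3 redo_depth=0
After op 6 (undo): buf='abcblue' undo_depth=2 redo_depth=1
After op 7 (undo): buf='abc' undo_depth=1 redo_depth=2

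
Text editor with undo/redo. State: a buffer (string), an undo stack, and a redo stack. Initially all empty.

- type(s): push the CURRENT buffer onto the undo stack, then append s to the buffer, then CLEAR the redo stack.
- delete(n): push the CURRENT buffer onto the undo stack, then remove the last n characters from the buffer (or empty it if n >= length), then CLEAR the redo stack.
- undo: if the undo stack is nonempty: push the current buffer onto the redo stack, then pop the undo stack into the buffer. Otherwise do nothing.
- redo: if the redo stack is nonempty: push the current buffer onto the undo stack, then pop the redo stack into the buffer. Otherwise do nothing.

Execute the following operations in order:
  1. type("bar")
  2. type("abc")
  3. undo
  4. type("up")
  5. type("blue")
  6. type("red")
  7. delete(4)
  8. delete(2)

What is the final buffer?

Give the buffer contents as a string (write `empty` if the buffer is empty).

After op 1 (type): buf='bar' undo_depth=1 redo_depth=0
After op 2 (type): buf='barabc' undo_depth=2 redo_depth=0
After op 3 (undo): buf='bar' undo_depth=1 redo_depth=1
After op 4 (type): buf='barup' undo_depth=2 redo_depth=0
After op 5 (type): buf='barupblue' undo_depth=3 redo_depth=0
After op 6 (type): buf='barupbluered' undo_depth=4 redo_depth=0
After op 7 (delete): buf='barupblu' undo_depth=5 redo_depth=0
After op 8 (delete): buf='barupb' undo_depth=6 redo_depth=0

Answer: barupb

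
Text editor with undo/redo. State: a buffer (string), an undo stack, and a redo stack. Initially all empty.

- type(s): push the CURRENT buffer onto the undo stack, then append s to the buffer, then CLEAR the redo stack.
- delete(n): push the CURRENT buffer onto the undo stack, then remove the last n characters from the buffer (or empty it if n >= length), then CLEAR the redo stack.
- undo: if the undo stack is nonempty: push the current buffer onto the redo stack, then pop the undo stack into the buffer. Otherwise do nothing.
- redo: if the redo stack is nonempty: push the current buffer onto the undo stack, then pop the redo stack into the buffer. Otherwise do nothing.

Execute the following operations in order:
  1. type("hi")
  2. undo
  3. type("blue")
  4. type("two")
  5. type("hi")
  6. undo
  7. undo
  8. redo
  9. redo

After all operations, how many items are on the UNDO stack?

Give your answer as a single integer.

Answer: 3

Derivation:
After op 1 (type): buf='hi' undo_depth=1 redo_depth=0
After op 2 (undo): buf='(empty)' undo_depth=0 redo_depth=1
After op 3 (type): buf='blue' undo_depth=1 redo_depth=0
After op 4 (type): buf='bluetwo' undo_depth=2 redo_depth=0
After op 5 (type): buf='bluetwohi' undo_depth=3 redo_depth=0
After op 6 (undo): buf='bluetwo' undo_depth=2 redo_depth=1
After op 7 (undo): buf='blue' undo_depth=1 redo_depth=2
After op 8 (redo): buf='bluetwo' undo_depth=2 redo_depth=1
After op 9 (redo): buf='bluetwohi' undo_depth=3 redo_depth=0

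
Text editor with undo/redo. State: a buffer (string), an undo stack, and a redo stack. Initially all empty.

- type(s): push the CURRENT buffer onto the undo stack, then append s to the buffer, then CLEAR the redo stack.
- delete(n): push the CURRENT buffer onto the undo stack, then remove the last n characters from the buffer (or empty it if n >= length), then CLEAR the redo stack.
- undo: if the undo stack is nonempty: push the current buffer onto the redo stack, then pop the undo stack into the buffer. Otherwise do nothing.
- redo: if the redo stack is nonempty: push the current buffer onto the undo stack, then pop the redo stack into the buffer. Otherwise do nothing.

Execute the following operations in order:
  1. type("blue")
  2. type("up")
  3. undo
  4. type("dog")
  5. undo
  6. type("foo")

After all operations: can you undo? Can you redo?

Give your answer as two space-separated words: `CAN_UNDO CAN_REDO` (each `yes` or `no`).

Answer: yes no

Derivation:
After op 1 (type): buf='blue' undo_depth=1 redo_depth=0
After op 2 (type): buf='blueup' undo_depth=2 redo_depth=0
After op 3 (undo): buf='blue' undo_depth=1 redo_depth=1
After op 4 (type): buf='bluedog' undo_depth=2 redo_depth=0
After op 5 (undo): buf='blue' undo_depth=1 redo_depth=1
After op 6 (type): buf='bluefoo' undo_depth=2 redo_depth=0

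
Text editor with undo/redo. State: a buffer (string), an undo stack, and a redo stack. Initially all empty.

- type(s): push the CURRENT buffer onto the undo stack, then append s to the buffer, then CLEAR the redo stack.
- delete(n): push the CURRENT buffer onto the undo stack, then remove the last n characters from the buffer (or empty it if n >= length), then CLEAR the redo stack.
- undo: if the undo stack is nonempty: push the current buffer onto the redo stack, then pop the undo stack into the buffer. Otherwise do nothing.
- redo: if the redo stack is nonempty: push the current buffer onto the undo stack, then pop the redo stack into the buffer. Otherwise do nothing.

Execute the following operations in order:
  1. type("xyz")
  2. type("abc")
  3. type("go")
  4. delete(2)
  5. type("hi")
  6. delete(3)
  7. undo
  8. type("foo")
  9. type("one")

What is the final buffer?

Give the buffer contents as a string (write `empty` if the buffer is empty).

After op 1 (type): buf='xyz' undo_depth=1 redo_depth=0
After op 2 (type): buf='xyzabc' undo_depth=2 redo_depth=0
After op 3 (type): buf='xyzabcgo' undo_depth=3 redo_depth=0
After op 4 (delete): buf='xyzabc' undo_depth=4 redo_depth=0
After op 5 (type): buf='xyzabchi' undo_depth=5 redo_depth=0
After op 6 (delete): buf='xyzab' undo_depth=6 redo_depth=0
After op 7 (undo): buf='xyzabchi' undo_depth=5 redo_depth=1
After op 8 (type): buf='xyzabchifoo' undo_depth=6 redo_depth=0
After op 9 (type): buf='xyzabchifooone' undo_depth=7 redo_depth=0

Answer: xyzabchifooone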